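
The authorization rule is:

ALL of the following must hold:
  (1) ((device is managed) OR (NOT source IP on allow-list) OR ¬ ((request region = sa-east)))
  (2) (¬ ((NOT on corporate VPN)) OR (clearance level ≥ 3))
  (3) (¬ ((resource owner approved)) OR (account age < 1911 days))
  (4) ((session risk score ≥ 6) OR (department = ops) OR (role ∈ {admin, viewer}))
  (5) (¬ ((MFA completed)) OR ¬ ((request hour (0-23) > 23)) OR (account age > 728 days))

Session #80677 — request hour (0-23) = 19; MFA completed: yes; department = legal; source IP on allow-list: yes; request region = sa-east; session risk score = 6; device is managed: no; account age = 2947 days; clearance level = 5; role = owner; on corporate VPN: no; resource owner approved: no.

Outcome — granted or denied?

Atomic conditions:
  device is managed: no → false
  NOT source IP on allow-list: yes → false
  request region = sa-east: sa-east == sa-east is true
  NOT on corporate VPN: no → true
  clearance level ≥ 3: 5 ≥ 3 is true
  resource owner approved: no → false
  account age < 1911 days: 2947 < 1911 is false
  session risk score ≥ 6: 6 ≥ 6 is true
  department = ops: legal == ops is false
  role ∈ {admin, viewer}: owner is not in the set → false
  MFA completed: yes → true
  request hour (0-23) > 23: 19 > 23 is false
  account age > 728 days: 2947 > 728 is true
Combine:
[1.3] NOT true = false
[1] false OR false OR false = false
[2.1] NOT true = false
[2] false OR true = true
[3.1] NOT false = true
[3] true OR false = true
[4] true OR false OR false = true
[5.1] NOT true = false
[5.2] NOT false = true
[5] false OR true OR true = true
[root] false AND true AND true AND true AND true = false
Overall: false → denied

Denied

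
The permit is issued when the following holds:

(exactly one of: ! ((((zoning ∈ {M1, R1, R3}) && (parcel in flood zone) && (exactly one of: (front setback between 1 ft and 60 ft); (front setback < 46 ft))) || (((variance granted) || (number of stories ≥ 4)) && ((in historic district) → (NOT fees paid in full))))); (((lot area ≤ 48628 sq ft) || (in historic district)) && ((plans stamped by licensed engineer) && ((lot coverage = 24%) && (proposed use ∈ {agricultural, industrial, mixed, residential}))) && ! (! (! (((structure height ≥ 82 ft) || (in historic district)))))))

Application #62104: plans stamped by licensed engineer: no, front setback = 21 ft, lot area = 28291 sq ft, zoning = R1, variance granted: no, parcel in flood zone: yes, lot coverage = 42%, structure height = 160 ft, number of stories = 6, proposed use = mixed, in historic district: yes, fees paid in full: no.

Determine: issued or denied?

Denied

Atomic conditions:
  zoning ∈ {M1, R1, R3}: R1 is in the set → true
  parcel in flood zone: yes → true
  front setback between 1 ft and 60 ft: 21 in [1, 60] is true
  front setback < 46 ft: 21 < 46 is true
  variance granted: no → false
  number of stories ≥ 4: 6 ≥ 4 is true
  in historic district: yes → true
  NOT fees paid in full: no → true
  lot area ≤ 48628 sq ft: 28291 ≤ 48628 is true
  plans stamped by licensed engineer: no → false
  lot coverage = 24%: 42 == 24 is false
  proposed use ∈ {agricultural, industrial, mixed, residential}: mixed is in the set → true
  structure height ≥ 82 ft: 160 ≥ 82 is true
Combine:
[1.1.1.3] exactly-one(true, true) = false
[1.1.1] true AND true AND false = false
[1.1.2.1] false OR true = true
[1.1.2.2] true → true = true
[1.1.2] true AND true = true
[1.1] false OR true = true
[1] NOT true = false
[2.1] true OR true = true
[2.2.2] false AND true = false
[2.2] false AND false = false
[2.3.1.1.1] true OR true = true
[2.3.1.1] NOT true = false
[2.3.1] NOT false = true
[2.3] NOT true = false
[2] true AND false AND false = false
[root] exactly-one(false, false) = false
Overall: false → denied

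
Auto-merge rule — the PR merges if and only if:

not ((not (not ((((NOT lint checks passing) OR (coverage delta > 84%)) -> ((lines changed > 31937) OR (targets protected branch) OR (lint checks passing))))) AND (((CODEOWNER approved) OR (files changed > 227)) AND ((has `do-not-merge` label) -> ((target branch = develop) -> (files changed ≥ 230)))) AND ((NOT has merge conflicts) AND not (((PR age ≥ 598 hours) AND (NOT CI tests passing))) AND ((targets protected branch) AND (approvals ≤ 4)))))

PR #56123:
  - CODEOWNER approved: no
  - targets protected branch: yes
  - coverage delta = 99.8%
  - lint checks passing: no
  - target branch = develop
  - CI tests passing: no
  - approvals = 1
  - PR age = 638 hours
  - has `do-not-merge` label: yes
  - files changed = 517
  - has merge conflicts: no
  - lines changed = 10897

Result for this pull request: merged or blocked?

Merged

Atomic conditions:
  NOT lint checks passing: no → true
  coverage delta > 84%: 99.8 > 84 is true
  lines changed > 31937: 10897 > 31937 is false
  targets protected branch: yes → true
  lint checks passing: no → false
  CODEOWNER approved: no → false
  files changed > 227: 517 > 227 is true
  has `do-not-merge` label: yes → true
  target branch = develop: develop == develop is true
  files changed ≥ 230: 517 ≥ 230 is true
  NOT has merge conflicts: no → true
  PR age ≥ 598 hours: 638 ≥ 598 is true
  NOT CI tests passing: no → true
  approvals ≤ 4: 1 ≤ 4 is true
Combine:
[1.1.1.1.1] true OR true = true
[1.1.1.1.2] false OR true OR false = true
[1.1.1.1] true → true = true
[1.1.1] NOT true = false
[1.1] NOT false = true
[1.2.1] false OR true = true
[1.2.2.2] true → true = true
[1.2.2] true → true = true
[1.2] true AND true = true
[1.3.2.1] true AND true = true
[1.3.2] NOT true = false
[1.3.3] true AND true = true
[1.3] true AND false AND true = false
[1] true AND true AND false = false
[root] NOT false = true
Overall: true → merged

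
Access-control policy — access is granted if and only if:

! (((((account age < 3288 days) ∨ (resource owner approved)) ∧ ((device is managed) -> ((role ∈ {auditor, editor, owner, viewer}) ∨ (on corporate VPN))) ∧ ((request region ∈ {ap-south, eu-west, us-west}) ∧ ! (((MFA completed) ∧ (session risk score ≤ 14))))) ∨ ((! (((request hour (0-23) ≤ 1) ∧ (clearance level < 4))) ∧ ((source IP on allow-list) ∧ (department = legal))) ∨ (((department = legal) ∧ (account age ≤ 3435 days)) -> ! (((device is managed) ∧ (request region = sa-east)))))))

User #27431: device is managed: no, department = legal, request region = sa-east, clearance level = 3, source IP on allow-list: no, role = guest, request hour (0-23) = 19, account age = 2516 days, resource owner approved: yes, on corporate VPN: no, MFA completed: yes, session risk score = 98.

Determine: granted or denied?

Atomic conditions:
  account age < 3288 days: 2516 < 3288 is true
  resource owner approved: yes → true
  device is managed: no → false
  role ∈ {auditor, editor, owner, viewer}: guest is not in the set → false
  on corporate VPN: no → false
  request region ∈ {ap-south, eu-west, us-west}: sa-east is not in the set → false
  MFA completed: yes → true
  session risk score ≤ 14: 98 ≤ 14 is false
  request hour (0-23) ≤ 1: 19 ≤ 1 is false
  clearance level < 4: 3 < 4 is true
  source IP on allow-list: no → false
  department = legal: legal == legal is true
  account age ≤ 3435 days: 2516 ≤ 3435 is true
  request region = sa-east: sa-east == sa-east is true
Combine:
[1.1.1] true OR true = true
[1.1.2.2] false OR false = false
[1.1.2] false → false (antecedent false ⇒ implication holds) = true
[1.1.3.2.1] true AND false = false
[1.1.3.2] NOT false = true
[1.1.3] false AND true = false
[1.1] true AND true AND false = false
[1.2.1.1.1] false AND true = false
[1.2.1.1] NOT false = true
[1.2.1.2] false AND true = false
[1.2.1] true AND false = false
[1.2.2.1] true AND true = true
[1.2.2.2.1] false AND true = false
[1.2.2.2] NOT false = true
[1.2.2] true → true = true
[1.2] false OR true = true
[1] false OR true = true
[root] NOT true = false
Overall: false → denied

Denied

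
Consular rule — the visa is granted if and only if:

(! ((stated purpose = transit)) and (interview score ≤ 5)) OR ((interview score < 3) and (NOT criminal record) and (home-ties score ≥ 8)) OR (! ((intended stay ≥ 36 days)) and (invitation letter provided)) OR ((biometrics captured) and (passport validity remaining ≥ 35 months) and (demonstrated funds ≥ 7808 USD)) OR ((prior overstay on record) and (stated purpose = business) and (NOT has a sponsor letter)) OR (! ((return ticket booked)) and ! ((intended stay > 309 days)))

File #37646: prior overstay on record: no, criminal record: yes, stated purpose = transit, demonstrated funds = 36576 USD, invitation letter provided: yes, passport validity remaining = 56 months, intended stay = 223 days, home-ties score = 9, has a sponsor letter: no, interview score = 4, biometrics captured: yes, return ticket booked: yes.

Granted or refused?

Atomic conditions:
  stated purpose = transit: transit == transit is true
  interview score ≤ 5: 4 ≤ 5 is true
  interview score < 3: 4 < 3 is false
  NOT criminal record: yes → false
  home-ties score ≥ 8: 9 ≥ 8 is true
  intended stay ≥ 36 days: 223 ≥ 36 is true
  invitation letter provided: yes → true
  biometrics captured: yes → true
  passport validity remaining ≥ 35 months: 56 ≥ 35 is true
  demonstrated funds ≥ 7808 USD: 36576 ≥ 7808 is true
  prior overstay on record: no → false
  stated purpose = business: transit == business is false
  NOT has a sponsor letter: no → true
  return ticket booked: yes → true
  intended stay > 309 days: 223 > 309 is false
Combine:
[1.1] NOT true = false
[1] false AND true = false
[2] false AND false AND true = false
[3.1] NOT true = false
[3] false AND true = false
[4] true AND true AND true = true
[5] false AND false AND true = false
[6.1] NOT true = false
[6.2] NOT false = true
[6] false AND true = false
[root] false OR false OR false OR true OR false OR false = true
Overall: true → granted

Granted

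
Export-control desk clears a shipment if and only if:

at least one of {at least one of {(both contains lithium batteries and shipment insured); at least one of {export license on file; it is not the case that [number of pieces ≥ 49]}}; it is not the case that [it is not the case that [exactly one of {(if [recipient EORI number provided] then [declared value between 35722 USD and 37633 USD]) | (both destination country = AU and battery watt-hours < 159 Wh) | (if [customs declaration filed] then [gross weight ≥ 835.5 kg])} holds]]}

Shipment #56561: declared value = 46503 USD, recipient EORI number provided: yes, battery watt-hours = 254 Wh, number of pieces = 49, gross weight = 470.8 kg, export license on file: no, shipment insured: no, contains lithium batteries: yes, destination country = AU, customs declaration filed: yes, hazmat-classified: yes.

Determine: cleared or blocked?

Blocked

Atomic conditions:
  contains lithium batteries: yes → true
  shipment insured: no → false
  export license on file: no → false
  number of pieces ≥ 49: 49 ≥ 49 is true
  recipient EORI number provided: yes → true
  declared value between 35722 USD and 37633 USD: 46503 in [35722, 37633] is false
  destination country = AU: AU == AU is true
  battery watt-hours < 159 Wh: 254 < 159 is false
  customs declaration filed: yes → true
  gross weight ≥ 835.5 kg: 470.8 ≥ 835.5 is false
Combine:
[1.1] true AND false = false
[1.2.2] NOT true = false
[1.2] false OR false = false
[1] false OR false = false
[2.1.1.1] true → false = false
[2.1.1.2] true AND false = false
[2.1.1.3] true → false = false
[2.1.1] exactly-one(false, false, false) = false
[2.1] NOT false = true
[2] NOT true = false
[root] false OR false = false
Overall: false → blocked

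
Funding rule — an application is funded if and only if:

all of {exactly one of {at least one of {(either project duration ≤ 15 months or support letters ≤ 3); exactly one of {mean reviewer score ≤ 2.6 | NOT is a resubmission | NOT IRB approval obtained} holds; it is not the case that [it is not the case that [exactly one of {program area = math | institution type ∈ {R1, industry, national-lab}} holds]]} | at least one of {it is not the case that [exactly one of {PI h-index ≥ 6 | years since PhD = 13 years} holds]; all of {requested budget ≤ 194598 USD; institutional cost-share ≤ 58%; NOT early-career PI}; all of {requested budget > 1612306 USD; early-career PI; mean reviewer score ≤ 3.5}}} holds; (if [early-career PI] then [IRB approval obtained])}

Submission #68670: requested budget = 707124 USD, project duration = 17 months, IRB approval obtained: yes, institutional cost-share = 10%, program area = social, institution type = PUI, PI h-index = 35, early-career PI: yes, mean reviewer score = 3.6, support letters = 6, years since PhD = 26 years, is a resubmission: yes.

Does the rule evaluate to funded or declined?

Declined

Atomic conditions:
  project duration ≤ 15 months: 17 ≤ 15 is false
  support letters ≤ 3: 6 ≤ 3 is false
  mean reviewer score ≤ 2.6: 3.6 ≤ 2.6 is false
  NOT is a resubmission: yes → false
  NOT IRB approval obtained: yes → false
  program area = math: social == math is false
  institution type ∈ {R1, industry, national-lab}: PUI is not in the set → false
  PI h-index ≥ 6: 35 ≥ 6 is true
  years since PhD = 13 years: 26 == 13 is false
  requested budget ≤ 194598 USD: 707124 ≤ 194598 is false
  institutional cost-share ≤ 58%: 10 ≤ 58 is true
  NOT early-career PI: yes → false
  requested budget > 1612306 USD: 707124 > 1612306 is false
  early-career PI: yes → true
  mean reviewer score ≤ 3.5: 3.6 ≤ 3.5 is false
  IRB approval obtained: yes → true
Combine:
[1.1.1] false OR false = false
[1.1.2] exactly-one(false, false, false) = false
[1.1.3.1.1] exactly-one(false, false) = false
[1.1.3.1] NOT false = true
[1.1.3] NOT true = false
[1.1] false OR false OR false = false
[1.2.1.1] exactly-one(true, false) = true
[1.2.1] NOT true = false
[1.2.2] false AND true AND false = false
[1.2.3] false AND true AND false = false
[1.2] false OR false OR false = false
[1] exactly-one(false, false) = false
[2] true → true = true
[root] false AND true = false
Overall: false → declined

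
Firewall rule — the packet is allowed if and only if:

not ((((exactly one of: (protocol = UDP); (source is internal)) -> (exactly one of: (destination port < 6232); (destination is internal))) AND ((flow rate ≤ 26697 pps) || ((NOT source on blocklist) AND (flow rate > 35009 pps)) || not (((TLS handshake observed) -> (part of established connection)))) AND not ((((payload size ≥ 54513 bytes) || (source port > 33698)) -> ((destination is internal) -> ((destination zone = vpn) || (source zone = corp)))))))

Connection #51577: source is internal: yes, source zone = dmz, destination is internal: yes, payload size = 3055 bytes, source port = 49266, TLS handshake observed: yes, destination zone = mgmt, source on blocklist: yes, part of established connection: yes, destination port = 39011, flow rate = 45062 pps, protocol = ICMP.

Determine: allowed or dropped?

Atomic conditions:
  protocol = UDP: ICMP == UDP is false
  source is internal: yes → true
  destination port < 6232: 39011 < 6232 is false
  destination is internal: yes → true
  flow rate ≤ 26697 pps: 45062 ≤ 26697 is false
  NOT source on blocklist: yes → false
  flow rate > 35009 pps: 45062 > 35009 is true
  TLS handshake observed: yes → true
  part of established connection: yes → true
  payload size ≥ 54513 bytes: 3055 ≥ 54513 is false
  source port > 33698: 49266 > 33698 is true
  destination zone = vpn: mgmt == vpn is false
  source zone = corp: dmz == corp is false
Combine:
[1.1.1] exactly-one(false, true) = true
[1.1.2] exactly-one(false, true) = true
[1.1] true → true = true
[1.2.2] false AND true = false
[1.2.3.1] true → true = true
[1.2.3] NOT true = false
[1.2] false OR false OR false = false
[1.3.1.1] false OR true = true
[1.3.1.2.2] false OR false = false
[1.3.1.2] true → false = false
[1.3.1] true → false = false
[1.3] NOT false = true
[1] true AND false AND true = false
[root] NOT false = true
Overall: true → allowed

Allowed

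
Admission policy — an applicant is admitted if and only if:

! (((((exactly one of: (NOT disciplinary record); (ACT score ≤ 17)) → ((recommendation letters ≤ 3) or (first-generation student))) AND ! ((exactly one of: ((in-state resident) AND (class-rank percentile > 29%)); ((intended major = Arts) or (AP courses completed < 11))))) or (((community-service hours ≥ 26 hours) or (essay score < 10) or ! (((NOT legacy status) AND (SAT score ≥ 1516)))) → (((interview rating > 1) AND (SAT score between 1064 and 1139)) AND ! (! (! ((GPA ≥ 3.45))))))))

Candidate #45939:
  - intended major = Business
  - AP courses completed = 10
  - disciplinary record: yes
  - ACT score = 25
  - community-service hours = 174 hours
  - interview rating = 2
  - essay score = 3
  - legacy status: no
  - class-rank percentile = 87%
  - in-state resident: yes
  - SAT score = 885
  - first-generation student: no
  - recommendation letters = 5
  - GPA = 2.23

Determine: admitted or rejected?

Atomic conditions:
  NOT disciplinary record: yes → false
  ACT score ≤ 17: 25 ≤ 17 is false
  recommendation letters ≤ 3: 5 ≤ 3 is false
  first-generation student: no → false
  in-state resident: yes → true
  class-rank percentile > 29%: 87 > 29 is true
  intended major = Arts: Business == Arts is false
  AP courses completed < 11: 10 < 11 is true
  community-service hours ≥ 26 hours: 174 ≥ 26 is true
  essay score < 10: 3 < 10 is true
  NOT legacy status: no → true
  SAT score ≥ 1516: 885 ≥ 1516 is false
  interview rating > 1: 2 > 1 is true
  SAT score between 1064 and 1139: 885 in [1064, 1139] is false
  GPA ≥ 3.45: 2.23 ≥ 3.45 is false
Combine:
[1.1.1.1] exactly-one(false, false) = false
[1.1.1.2] false OR false = false
[1.1.1] false → false (antecedent false ⇒ implication holds) = true
[1.1.2.1.1] true AND true = true
[1.1.2.1.2] false OR true = true
[1.1.2.1] exactly-one(true, true) = false
[1.1.2] NOT false = true
[1.1] true AND true = true
[1.2.1.3.1] true AND false = false
[1.2.1.3] NOT false = true
[1.2.1] true OR true OR true = true
[1.2.2.1] true AND false = false
[1.2.2.2.1.1] NOT false = true
[1.2.2.2.1] NOT true = false
[1.2.2.2] NOT false = true
[1.2.2] false AND true = false
[1.2] true → false = false
[1] true OR false = true
[root] NOT true = false
Overall: false → rejected

Rejected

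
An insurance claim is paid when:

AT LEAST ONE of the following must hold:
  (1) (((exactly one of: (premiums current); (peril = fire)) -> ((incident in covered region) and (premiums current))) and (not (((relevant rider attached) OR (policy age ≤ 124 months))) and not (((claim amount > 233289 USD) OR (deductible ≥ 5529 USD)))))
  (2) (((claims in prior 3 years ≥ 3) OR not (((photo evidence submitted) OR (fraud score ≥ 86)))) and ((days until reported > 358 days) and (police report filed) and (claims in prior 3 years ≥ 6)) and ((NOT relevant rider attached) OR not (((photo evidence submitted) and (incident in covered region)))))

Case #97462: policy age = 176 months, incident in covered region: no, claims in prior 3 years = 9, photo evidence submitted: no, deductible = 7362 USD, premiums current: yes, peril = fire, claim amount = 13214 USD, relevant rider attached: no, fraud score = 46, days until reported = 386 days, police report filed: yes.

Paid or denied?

Paid

Atomic conditions:
  premiums current: yes → true
  peril = fire: fire == fire is true
  incident in covered region: no → false
  relevant rider attached: no → false
  policy age ≤ 124 months: 176 ≤ 124 is false
  claim amount > 233289 USD: 13214 > 233289 is false
  deductible ≥ 5529 USD: 7362 ≥ 5529 is true
  claims in prior 3 years ≥ 3: 9 ≥ 3 is true
  photo evidence submitted: no → false
  fraud score ≥ 86: 46 ≥ 86 is false
  days until reported > 358 days: 386 > 358 is true
  police report filed: yes → true
  claims in prior 3 years ≥ 6: 9 ≥ 6 is true
  NOT relevant rider attached: no → true
Combine:
[1.1.1] exactly-one(true, true) = false
[1.1.2] false AND true = false
[1.1] false → false (antecedent false ⇒ implication holds) = true
[1.2.1.1] false OR false = false
[1.2.1] NOT false = true
[1.2.2.1] false OR true = true
[1.2.2] NOT true = false
[1.2] true AND false = false
[1] true AND false = false
[2.1.2.1] false OR false = false
[2.1.2] NOT false = true
[2.1] true OR true = true
[2.2] true AND true AND true = true
[2.3.2.1] false AND false = false
[2.3.2] NOT false = true
[2.3] true OR true = true
[2] true AND true AND true = true
[root] false OR true = true
Overall: true → paid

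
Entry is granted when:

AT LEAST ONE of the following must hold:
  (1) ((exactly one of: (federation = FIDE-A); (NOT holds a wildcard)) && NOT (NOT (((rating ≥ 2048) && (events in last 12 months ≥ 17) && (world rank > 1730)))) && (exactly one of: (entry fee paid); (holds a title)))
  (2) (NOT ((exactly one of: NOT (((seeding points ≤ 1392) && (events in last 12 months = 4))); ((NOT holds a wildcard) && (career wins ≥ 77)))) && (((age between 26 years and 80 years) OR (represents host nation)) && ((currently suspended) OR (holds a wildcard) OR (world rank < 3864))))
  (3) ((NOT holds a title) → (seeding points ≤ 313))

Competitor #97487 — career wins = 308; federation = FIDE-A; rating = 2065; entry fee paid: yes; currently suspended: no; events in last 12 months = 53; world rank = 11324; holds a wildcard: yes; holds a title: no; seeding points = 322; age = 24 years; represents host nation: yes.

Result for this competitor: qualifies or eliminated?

Qualifies

Atomic conditions:
  federation = FIDE-A: FIDE-A == FIDE-A is true
  NOT holds a wildcard: yes → false
  rating ≥ 2048: 2065 ≥ 2048 is true
  events in last 12 months ≥ 17: 53 ≥ 17 is true
  world rank > 1730: 11324 > 1730 is true
  entry fee paid: yes → true
  holds a title: no → false
  seeding points ≤ 1392: 322 ≤ 1392 is true
  events in last 12 months = 4: 53 == 4 is false
  career wins ≥ 77: 308 ≥ 77 is true
  age between 26 years and 80 years: 24 in [26, 80] is false
  represents host nation: yes → true
  currently suspended: no → false
  holds a wildcard: yes → true
  world rank < 3864: 11324 < 3864 is false
  NOT holds a title: no → true
  seeding points ≤ 313: 322 ≤ 313 is false
Combine:
[1.1] exactly-one(true, false) = true
[1.2.1.1] true AND true AND true = true
[1.2.1] NOT true = false
[1.2] NOT false = true
[1.3] exactly-one(true, false) = true
[1] true AND true AND true = true
[2.1.1.1.1] true AND false = false
[2.1.1.1] NOT false = true
[2.1.1.2] false AND true = false
[2.1.1] exactly-one(true, false) = true
[2.1] NOT true = false
[2.2.1] false OR true = true
[2.2.2] false OR true OR false = true
[2.2] true AND true = true
[2] false AND true = false
[3] true → false = false
[root] true OR false OR false = true
Overall: true → qualifies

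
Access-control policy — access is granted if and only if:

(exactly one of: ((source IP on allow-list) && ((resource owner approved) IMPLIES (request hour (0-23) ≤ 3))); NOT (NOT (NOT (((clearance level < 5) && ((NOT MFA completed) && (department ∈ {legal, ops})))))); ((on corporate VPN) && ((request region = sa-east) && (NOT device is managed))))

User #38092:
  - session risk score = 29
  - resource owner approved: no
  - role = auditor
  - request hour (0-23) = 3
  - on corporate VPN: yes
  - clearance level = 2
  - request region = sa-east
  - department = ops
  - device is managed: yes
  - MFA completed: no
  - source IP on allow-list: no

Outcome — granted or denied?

Atomic conditions:
  source IP on allow-list: no → false
  resource owner approved: no → false
  request hour (0-23) ≤ 3: 3 ≤ 3 is true
  clearance level < 5: 2 < 5 is true
  NOT MFA completed: no → true
  department ∈ {legal, ops}: ops is in the set → true
  on corporate VPN: yes → true
  request region = sa-east: sa-east == sa-east is true
  NOT device is managed: yes → false
Combine:
[1.2] false → true (antecedent false ⇒ implication holds) = true
[1] false AND true = false
[2.1.1.1.2] true AND true = true
[2.1.1.1] true AND true = true
[2.1.1] NOT true = false
[2.1] NOT false = true
[2] NOT true = false
[3.2] true AND false = false
[3] true AND false = false
[root] exactly-one(false, false, false) = false
Overall: false → denied

Denied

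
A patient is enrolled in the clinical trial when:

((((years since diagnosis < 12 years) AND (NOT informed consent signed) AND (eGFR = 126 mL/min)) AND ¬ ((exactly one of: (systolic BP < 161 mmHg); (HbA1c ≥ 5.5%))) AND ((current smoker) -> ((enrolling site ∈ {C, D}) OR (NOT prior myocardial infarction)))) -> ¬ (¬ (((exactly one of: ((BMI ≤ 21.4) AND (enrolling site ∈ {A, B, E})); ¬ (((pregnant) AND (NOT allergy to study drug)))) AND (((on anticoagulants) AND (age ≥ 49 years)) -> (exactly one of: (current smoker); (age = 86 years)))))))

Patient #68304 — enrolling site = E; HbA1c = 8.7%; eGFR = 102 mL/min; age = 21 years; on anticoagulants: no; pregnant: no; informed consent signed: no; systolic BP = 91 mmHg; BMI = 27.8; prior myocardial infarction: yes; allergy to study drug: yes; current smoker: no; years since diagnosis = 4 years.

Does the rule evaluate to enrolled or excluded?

Atomic conditions:
  years since diagnosis < 12 years: 4 < 12 is true
  NOT informed consent signed: no → true
  eGFR = 126 mL/min: 102 == 126 is false
  systolic BP < 161 mmHg: 91 < 161 is true
  HbA1c ≥ 5.5%: 8.7 ≥ 5.5 is true
  current smoker: no → false
  enrolling site ∈ {C, D}: E is not in the set → false
  NOT prior myocardial infarction: yes → false
  BMI ≤ 21.4: 27.8 ≤ 21.4 is false
  enrolling site ∈ {A, B, E}: E is in the set → true
  pregnant: no → false
  NOT allergy to study drug: yes → false
  on anticoagulants: no → false
  age ≥ 49 years: 21 ≥ 49 is false
  age = 86 years: 21 == 86 is false
Combine:
[1.1] true AND true AND false = false
[1.2.1] exactly-one(true, true) = false
[1.2] NOT false = true
[1.3.2] false OR false = false
[1.3] false → false (antecedent false ⇒ implication holds) = true
[1] false AND true AND true = false
[2.1.1.1.1] false AND true = false
[2.1.1.1.2.1] false AND false = false
[2.1.1.1.2] NOT false = true
[2.1.1.1] exactly-one(false, true) = true
[2.1.1.2.1] false AND false = false
[2.1.1.2.2] exactly-one(false, false) = false
[2.1.1.2] false → false (antecedent false ⇒ implication holds) = true
[2.1.1] true AND true = true
[2.1] NOT true = false
[2] NOT false = true
[root] false → true (antecedent false ⇒ implication holds) = true
Overall: true → enrolled

Enrolled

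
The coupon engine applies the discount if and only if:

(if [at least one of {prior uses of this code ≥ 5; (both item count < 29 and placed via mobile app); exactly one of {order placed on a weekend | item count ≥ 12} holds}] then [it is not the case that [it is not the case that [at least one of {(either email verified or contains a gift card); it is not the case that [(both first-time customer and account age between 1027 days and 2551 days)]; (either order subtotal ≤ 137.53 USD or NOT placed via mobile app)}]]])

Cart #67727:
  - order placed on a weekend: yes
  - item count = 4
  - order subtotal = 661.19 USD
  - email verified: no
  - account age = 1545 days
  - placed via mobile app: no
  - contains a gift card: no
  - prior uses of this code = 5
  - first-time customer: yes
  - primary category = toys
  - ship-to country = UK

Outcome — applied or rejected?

Applied

Atomic conditions:
  prior uses of this code ≥ 5: 5 ≥ 5 is true
  item count < 29: 4 < 29 is true
  placed via mobile app: no → false
  order placed on a weekend: yes → true
  item count ≥ 12: 4 ≥ 12 is false
  email verified: no → false
  contains a gift card: no → false
  first-time customer: yes → true
  account age between 1027 days and 2551 days: 1545 in [1027, 2551] is true
  order subtotal ≤ 137.53 USD: 661.19 ≤ 137.53 is false
  NOT placed via mobile app: no → true
Combine:
[1.2] true AND false = false
[1.3] exactly-one(true, false) = true
[1] true OR false OR true = true
[2.1.1.1] false OR false = false
[2.1.1.2.1] true AND true = true
[2.1.1.2] NOT true = false
[2.1.1.3] false OR true = true
[2.1.1] false OR false OR true = true
[2.1] NOT true = false
[2] NOT false = true
[root] true → true = true
Overall: true → applied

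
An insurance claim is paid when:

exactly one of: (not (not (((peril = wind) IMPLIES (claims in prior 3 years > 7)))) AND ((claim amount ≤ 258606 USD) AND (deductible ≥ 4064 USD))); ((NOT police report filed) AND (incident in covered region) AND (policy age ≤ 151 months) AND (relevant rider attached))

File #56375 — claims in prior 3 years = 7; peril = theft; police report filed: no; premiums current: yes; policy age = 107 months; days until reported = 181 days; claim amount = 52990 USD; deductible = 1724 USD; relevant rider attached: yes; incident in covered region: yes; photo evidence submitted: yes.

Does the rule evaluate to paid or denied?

Paid

Atomic conditions:
  peril = wind: theft == wind is false
  claims in prior 3 years > 7: 7 > 7 is false
  claim amount ≤ 258606 USD: 52990 ≤ 258606 is true
  deductible ≥ 4064 USD: 1724 ≥ 4064 is false
  NOT police report filed: no → true
  incident in covered region: yes → true
  policy age ≤ 151 months: 107 ≤ 151 is true
  relevant rider attached: yes → true
Combine:
[1.1.1.1] false → false (antecedent false ⇒ implication holds) = true
[1.1.1] NOT true = false
[1.1] NOT false = true
[1.2] true AND false = false
[1] true AND false = false
[2] true AND true AND true AND true = true
[root] exactly-one(false, true) = true
Overall: true → paid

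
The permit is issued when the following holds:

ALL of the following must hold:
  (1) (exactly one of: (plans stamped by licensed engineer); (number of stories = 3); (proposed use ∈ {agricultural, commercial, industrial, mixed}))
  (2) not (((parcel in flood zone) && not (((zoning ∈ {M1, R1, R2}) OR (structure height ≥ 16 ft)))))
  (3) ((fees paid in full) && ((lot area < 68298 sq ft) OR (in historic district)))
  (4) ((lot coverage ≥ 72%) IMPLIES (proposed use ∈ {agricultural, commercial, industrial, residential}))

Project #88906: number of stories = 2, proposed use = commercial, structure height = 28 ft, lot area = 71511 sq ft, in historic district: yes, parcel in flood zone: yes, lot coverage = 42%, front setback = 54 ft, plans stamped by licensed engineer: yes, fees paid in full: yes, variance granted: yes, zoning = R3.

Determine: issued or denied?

Atomic conditions:
  plans stamped by licensed engineer: yes → true
  number of stories = 3: 2 == 3 is false
  proposed use ∈ {agricultural, commercial, industrial, mixed}: commercial is in the set → true
  parcel in flood zone: yes → true
  zoning ∈ {M1, R1, R2}: R3 is not in the set → false
  structure height ≥ 16 ft: 28 ≥ 16 is true
  fees paid in full: yes → true
  lot area < 68298 sq ft: 71511 < 68298 is false
  in historic district: yes → true
  lot coverage ≥ 72%: 42 ≥ 72 is false
  proposed use ∈ {agricultural, commercial, industrial, residential}: commercial is in the set → true
Combine:
[1] exactly-one(true, false, true) = false
[2.1.2.1] false OR true = true
[2.1.2] NOT true = false
[2.1] true AND false = false
[2] NOT false = true
[3.2] false OR true = true
[3] true AND true = true
[4] false → true (antecedent false ⇒ implication holds) = true
[root] false AND true AND true AND true = false
Overall: false → denied

Denied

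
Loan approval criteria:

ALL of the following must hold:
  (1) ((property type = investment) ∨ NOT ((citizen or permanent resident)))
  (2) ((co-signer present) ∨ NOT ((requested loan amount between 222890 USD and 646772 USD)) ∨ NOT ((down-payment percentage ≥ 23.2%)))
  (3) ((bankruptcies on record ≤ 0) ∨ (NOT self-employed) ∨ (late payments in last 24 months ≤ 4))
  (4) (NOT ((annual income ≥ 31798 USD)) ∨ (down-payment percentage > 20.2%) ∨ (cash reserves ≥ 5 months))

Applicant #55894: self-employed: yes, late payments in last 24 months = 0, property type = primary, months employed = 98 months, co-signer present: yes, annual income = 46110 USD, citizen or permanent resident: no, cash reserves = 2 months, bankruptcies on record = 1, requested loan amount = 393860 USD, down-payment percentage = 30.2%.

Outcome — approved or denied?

Approved

Atomic conditions:
  property type = investment: primary == investment is false
  citizen or permanent resident: no → false
  co-signer present: yes → true
  requested loan amount between 222890 USD and 646772 USD: 393860 in [222890, 646772] is true
  down-payment percentage ≥ 23.2%: 30.2 ≥ 23.2 is true
  bankruptcies on record ≤ 0: 1 ≤ 0 is false
  NOT self-employed: yes → false
  late payments in last 24 months ≤ 4: 0 ≤ 4 is true
  annual income ≥ 31798 USD: 46110 ≥ 31798 is true
  down-payment percentage > 20.2%: 30.2 > 20.2 is true
  cash reserves ≥ 5 months: 2 ≥ 5 is false
Combine:
[1.2] NOT false = true
[1] false OR true = true
[2.2] NOT true = false
[2.3] NOT true = false
[2] true OR false OR false = true
[3] false OR false OR true = true
[4.1] NOT true = false
[4] false OR true OR false = true
[root] true AND true AND true AND true = true
Overall: true → approved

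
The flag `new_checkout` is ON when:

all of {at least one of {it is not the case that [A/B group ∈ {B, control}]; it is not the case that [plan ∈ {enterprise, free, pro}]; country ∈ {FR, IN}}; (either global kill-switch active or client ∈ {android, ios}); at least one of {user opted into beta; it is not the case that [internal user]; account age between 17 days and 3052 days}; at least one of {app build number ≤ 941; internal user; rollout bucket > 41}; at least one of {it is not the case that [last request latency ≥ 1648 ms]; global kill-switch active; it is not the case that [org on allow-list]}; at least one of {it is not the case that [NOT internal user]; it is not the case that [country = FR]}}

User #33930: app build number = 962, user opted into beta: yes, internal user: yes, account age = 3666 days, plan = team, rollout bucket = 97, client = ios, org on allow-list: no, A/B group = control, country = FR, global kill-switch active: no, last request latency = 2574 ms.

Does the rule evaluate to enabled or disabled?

Enabled

Atomic conditions:
  A/B group ∈ {B, control}: control is in the set → true
  plan ∈ {enterprise, free, pro}: team is not in the set → false
  country ∈ {FR, IN}: FR is in the set → true
  global kill-switch active: no → false
  client ∈ {android, ios}: ios is in the set → true
  user opted into beta: yes → true
  internal user: yes → true
  account age between 17 days and 3052 days: 3666 in [17, 3052] is false
  app build number ≤ 941: 962 ≤ 941 is false
  rollout bucket > 41: 97 > 41 is true
  last request latency ≥ 1648 ms: 2574 ≥ 1648 is true
  org on allow-list: no → false
  NOT internal user: yes → false
  country = FR: FR == FR is true
Combine:
[1.1] NOT true = false
[1.2] NOT false = true
[1] false OR true OR true = true
[2] false OR true = true
[3.2] NOT true = false
[3] true OR false OR false = true
[4] false OR true OR true = true
[5.1] NOT true = false
[5.3] NOT false = true
[5] false OR false OR true = true
[6.1] NOT false = true
[6.2] NOT true = false
[6] true OR false = true
[root] true AND true AND true AND true AND true AND true = true
Overall: true → enabled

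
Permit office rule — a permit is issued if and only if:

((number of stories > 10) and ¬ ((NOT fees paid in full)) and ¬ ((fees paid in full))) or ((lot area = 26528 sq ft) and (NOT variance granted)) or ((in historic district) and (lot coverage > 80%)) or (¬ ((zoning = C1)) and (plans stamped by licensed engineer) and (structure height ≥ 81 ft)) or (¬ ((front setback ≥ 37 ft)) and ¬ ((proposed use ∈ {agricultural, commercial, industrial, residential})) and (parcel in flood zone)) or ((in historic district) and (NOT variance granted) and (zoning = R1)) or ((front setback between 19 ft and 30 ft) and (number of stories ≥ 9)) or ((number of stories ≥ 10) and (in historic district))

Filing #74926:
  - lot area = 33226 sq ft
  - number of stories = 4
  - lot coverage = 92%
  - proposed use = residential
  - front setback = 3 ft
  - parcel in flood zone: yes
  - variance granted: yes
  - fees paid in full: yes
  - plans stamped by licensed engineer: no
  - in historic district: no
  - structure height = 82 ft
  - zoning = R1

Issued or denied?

Denied

Atomic conditions:
  number of stories > 10: 4 > 10 is false
  NOT fees paid in full: yes → false
  fees paid in full: yes → true
  lot area = 26528 sq ft: 33226 == 26528 is false
  NOT variance granted: yes → false
  in historic district: no → false
  lot coverage > 80%: 92 > 80 is true
  zoning = C1: R1 == C1 is false
  plans stamped by licensed engineer: no → false
  structure height ≥ 81 ft: 82 ≥ 81 is true
  front setback ≥ 37 ft: 3 ≥ 37 is false
  proposed use ∈ {agricultural, commercial, industrial, residential}: residential is in the set → true
  parcel in flood zone: yes → true
  zoning = R1: R1 == R1 is true
  front setback between 19 ft and 30 ft: 3 in [19, 30] is false
  number of stories ≥ 9: 4 ≥ 9 is false
  number of stories ≥ 10: 4 ≥ 10 is false
Combine:
[1.2] NOT false = true
[1.3] NOT true = false
[1] false AND true AND false = false
[2] false AND false = false
[3] false AND true = false
[4.1] NOT false = true
[4] true AND false AND true = false
[5.1] NOT false = true
[5.2] NOT true = false
[5] true AND false AND true = false
[6] false AND false AND true = false
[7] false AND false = false
[8] false AND false = false
[root] false OR false OR false OR false OR false OR false OR false OR false = false
Overall: false → denied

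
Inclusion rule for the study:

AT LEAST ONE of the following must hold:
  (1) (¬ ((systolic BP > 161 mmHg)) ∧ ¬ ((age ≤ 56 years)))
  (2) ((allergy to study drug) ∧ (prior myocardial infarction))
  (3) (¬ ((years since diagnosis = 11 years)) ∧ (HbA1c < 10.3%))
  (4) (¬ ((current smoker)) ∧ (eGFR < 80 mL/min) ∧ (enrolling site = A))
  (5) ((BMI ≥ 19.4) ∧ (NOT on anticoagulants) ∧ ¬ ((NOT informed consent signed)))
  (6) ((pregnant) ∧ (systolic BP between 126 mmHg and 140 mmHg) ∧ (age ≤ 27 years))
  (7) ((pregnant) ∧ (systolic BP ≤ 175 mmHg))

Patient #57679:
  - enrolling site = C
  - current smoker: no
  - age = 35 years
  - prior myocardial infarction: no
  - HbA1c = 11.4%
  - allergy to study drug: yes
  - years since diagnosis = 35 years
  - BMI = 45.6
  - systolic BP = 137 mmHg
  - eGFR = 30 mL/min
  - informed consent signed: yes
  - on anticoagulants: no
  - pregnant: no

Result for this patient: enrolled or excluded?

Enrolled

Atomic conditions:
  systolic BP > 161 mmHg: 137 > 161 is false
  age ≤ 56 years: 35 ≤ 56 is true
  allergy to study drug: yes → true
  prior myocardial infarction: no → false
  years since diagnosis = 11 years: 35 == 11 is false
  HbA1c < 10.3%: 11.4 < 10.3 is false
  current smoker: no → false
  eGFR < 80 mL/min: 30 < 80 is true
  enrolling site = A: C == A is false
  BMI ≥ 19.4: 45.6 ≥ 19.4 is true
  NOT on anticoagulants: no → true
  NOT informed consent signed: yes → false
  pregnant: no → false
  systolic BP between 126 mmHg and 140 mmHg: 137 in [126, 140] is true
  age ≤ 27 years: 35 ≤ 27 is false
  systolic BP ≤ 175 mmHg: 137 ≤ 175 is true
Combine:
[1.1] NOT false = true
[1.2] NOT true = false
[1] true AND false = false
[2] true AND false = false
[3.1] NOT false = true
[3] true AND false = false
[4.1] NOT false = true
[4] true AND true AND false = false
[5.3] NOT false = true
[5] true AND true AND true = true
[6] false AND true AND false = false
[7] false AND true = false
[root] false OR false OR false OR false OR true OR false OR false = true
Overall: true → enrolled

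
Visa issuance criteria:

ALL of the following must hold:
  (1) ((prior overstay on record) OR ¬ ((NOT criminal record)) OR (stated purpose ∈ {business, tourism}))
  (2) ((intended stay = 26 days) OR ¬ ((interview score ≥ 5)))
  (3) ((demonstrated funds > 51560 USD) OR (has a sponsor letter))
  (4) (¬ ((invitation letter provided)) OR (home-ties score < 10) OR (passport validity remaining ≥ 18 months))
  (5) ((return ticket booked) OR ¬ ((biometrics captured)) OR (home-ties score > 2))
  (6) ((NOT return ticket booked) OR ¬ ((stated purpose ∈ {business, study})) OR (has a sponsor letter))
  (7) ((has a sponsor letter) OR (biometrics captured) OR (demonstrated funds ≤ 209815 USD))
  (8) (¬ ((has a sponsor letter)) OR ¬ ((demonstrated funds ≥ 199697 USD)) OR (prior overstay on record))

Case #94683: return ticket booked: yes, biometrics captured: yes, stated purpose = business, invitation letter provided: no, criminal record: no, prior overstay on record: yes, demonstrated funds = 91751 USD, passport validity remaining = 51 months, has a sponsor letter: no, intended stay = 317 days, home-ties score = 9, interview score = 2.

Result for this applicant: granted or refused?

Atomic conditions:
  prior overstay on record: yes → true
  NOT criminal record: no → true
  stated purpose ∈ {business, tourism}: business is in the set → true
  intended stay = 26 days: 317 == 26 is false
  interview score ≥ 5: 2 ≥ 5 is false
  demonstrated funds > 51560 USD: 91751 > 51560 is true
  has a sponsor letter: no → false
  invitation letter provided: no → false
  home-ties score < 10: 9 < 10 is true
  passport validity remaining ≥ 18 months: 51 ≥ 18 is true
  return ticket booked: yes → true
  biometrics captured: yes → true
  home-ties score > 2: 9 > 2 is true
  NOT return ticket booked: yes → false
  stated purpose ∈ {business, study}: business is in the set → true
  demonstrated funds ≤ 209815 USD: 91751 ≤ 209815 is true
  demonstrated funds ≥ 199697 USD: 91751 ≥ 199697 is false
Combine:
[1.2] NOT true = false
[1] true OR false OR true = true
[2.2] NOT false = true
[2] false OR true = true
[3] true OR false = true
[4.1] NOT false = true
[4] true OR true OR true = true
[5.2] NOT true = false
[5] true OR false OR true = true
[6.2] NOT true = false
[6] false OR false OR false = false
[7] false OR true OR true = true
[8.1] NOT false = true
[8.2] NOT false = true
[8] true OR true OR true = true
[root] true AND true AND true AND true AND true AND false AND true AND true = false
Overall: false → refused

Refused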